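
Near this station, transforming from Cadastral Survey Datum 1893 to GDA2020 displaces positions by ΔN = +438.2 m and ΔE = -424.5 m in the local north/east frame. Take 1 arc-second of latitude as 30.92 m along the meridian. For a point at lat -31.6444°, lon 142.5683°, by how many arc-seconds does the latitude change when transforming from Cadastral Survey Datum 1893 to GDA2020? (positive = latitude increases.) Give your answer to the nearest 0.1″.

Δφ = 14.2″

1″ of latitude = 30.92 m, so Δφ = 438.2 / 30.92 = 14.172″.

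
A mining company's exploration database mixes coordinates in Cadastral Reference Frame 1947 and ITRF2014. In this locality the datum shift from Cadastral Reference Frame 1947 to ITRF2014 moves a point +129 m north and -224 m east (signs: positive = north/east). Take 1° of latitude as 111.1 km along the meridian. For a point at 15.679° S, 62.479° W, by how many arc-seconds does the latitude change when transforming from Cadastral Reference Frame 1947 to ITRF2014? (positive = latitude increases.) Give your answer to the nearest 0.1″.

Δφ = 4.2″

1° of latitude = 111.1 km, so Δφ = 129.0 / 111100 = 0.0011611° = 4.180″.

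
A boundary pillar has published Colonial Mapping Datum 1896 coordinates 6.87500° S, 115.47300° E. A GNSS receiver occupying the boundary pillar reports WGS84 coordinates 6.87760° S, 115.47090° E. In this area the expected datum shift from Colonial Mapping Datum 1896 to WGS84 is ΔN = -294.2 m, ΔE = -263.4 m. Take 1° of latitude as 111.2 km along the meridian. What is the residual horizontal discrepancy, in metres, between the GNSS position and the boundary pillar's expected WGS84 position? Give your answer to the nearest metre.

32 m

Observed coordinate differences: Δφ = -0.00260°, Δλ = -0.00210°.
Converting to metres (1° lat = 111200 m, cos φ = 0.992810): observed ΔN = -289.1 m, observed ΔE = -231.8 m.
Subtracting the expected shift leaves a residual of -289.1 − (-294.2) = 5.1 m north and -231.8 − (-263.4) = 31.6 m east.
Residual distance = √(5.1² + 31.6²) = 32.0 m.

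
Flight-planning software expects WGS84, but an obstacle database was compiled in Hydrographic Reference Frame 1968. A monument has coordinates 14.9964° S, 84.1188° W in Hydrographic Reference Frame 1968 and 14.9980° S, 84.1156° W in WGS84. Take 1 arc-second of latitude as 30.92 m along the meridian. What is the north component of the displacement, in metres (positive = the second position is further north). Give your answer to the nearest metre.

Δφ = -14.9980° − -14.9964° = -0.0016°; Δλ = -84.1156° − -84.1188° = +0.0032°.
1° of latitude = 3600 × 30.92 = 111312 m.
ΔN = Δφ × 111312 = -178.1 m; ΔE = Δλ × 111312 × cos(-14.9964°) = +0.0032 × 111312 × 0.965942 = 344.1 m.

ΔN = -178 m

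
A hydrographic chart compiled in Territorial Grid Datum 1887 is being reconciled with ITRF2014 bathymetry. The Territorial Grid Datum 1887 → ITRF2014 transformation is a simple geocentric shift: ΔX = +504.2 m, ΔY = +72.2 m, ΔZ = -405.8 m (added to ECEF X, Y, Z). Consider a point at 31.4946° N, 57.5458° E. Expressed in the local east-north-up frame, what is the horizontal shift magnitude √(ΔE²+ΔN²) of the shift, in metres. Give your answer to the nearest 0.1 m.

647.4 m

At φ = 31.4946°, λ = 57.5458°: sin φ = 0.522418, cos φ = 0.852689, sin λ = 0.843821, cos λ = 0.536625.
ΔE = −sin λ·ΔX + cos λ·ΔY = −(0.843821)·(504.2) + (0.536625)·(72.2) = -386.71 m.
ΔN = −sin φ cos λ·ΔX − sin φ sin λ·ΔY + cos φ·ΔZ = −(0.522418)(0.536625)(504.2) − (0.522418)(0.843821)(72.2) + (0.852689)(-405.8) = -519.20 m.
Horizontal magnitude = √(ΔE² + ΔN²) = √((-386.71)² + (-519.20)²) = 647.39 m.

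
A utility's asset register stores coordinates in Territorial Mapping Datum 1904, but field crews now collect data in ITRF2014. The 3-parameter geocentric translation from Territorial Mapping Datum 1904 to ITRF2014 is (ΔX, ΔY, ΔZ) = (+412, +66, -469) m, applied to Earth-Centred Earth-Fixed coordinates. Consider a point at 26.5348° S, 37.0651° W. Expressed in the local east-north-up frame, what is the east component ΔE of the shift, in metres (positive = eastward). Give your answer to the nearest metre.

The local east axis at (φ, λ) is (−sin λ, cos λ, 0), so ΔE = −sin(-37.0651°)·412 + cos(-37.0651°)·66 = 300.99 m.

ΔE = 301 m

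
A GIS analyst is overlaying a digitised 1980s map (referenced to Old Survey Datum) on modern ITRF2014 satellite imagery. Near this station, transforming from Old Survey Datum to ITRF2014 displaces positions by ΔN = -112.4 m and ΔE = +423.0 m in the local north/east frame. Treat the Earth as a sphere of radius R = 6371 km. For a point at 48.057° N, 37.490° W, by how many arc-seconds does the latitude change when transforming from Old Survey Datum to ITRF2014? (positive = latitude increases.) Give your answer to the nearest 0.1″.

On a sphere of radius R, 1 rad of latitude = R, so Δφ = ΔN / R = -112.4 / 6371000 = -1.7642e-05 rad = -3.639″.

Δφ = -3.6″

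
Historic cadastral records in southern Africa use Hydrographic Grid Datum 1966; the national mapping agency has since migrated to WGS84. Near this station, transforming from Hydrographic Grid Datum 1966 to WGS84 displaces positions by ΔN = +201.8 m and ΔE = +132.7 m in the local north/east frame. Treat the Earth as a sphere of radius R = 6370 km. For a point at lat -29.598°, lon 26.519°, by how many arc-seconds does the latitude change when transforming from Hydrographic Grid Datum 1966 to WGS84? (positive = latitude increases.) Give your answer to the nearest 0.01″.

On a sphere of radius R, 1 rad of latitude = R, so Δφ = ΔN / R = 201.8 / 6370000 = 3.1680e-05 rad = 6.534″.

Δφ = 6.53″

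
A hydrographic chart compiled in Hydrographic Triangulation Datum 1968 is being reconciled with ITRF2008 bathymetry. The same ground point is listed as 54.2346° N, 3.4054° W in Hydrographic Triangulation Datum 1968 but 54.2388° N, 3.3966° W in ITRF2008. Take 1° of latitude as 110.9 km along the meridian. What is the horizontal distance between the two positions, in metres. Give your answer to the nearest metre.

Δφ = 54.2388° − 54.2346° = +0.0042°; Δλ = -3.3966° − -3.4054° = +0.0088°.
ΔN = Δφ × 110900 = 465.8 m; ΔE = Δλ × 110900 × cos(54.2346°) = +0.0088 × 110900 × 0.584468 = 570.4 m.
Distance = √(ΔE² + ΔN²) = √(570.4² + 465.8²) = 736.4 m.

736 m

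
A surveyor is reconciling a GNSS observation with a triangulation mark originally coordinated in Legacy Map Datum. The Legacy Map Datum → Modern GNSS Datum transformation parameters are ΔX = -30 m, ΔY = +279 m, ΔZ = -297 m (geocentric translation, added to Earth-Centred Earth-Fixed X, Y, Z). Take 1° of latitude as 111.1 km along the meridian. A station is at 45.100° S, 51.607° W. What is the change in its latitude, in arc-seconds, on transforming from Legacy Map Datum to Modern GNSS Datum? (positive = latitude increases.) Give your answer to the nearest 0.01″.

Δφ = -12.24″

sin φ = -0.708340, cos φ = 0.705872, sin λ = -0.783769, cos λ = 0.621052.
North component: ΔN = −sin φ cos λ·ΔX − sin φ sin λ·ΔY + cos φ·ΔZ = −(-0.708340)(0.621052)(-30) − (-0.708340)(-0.783769)(279) + (0.705872)(-297) = -377.74 m.
1° of latitude spans 111100 m, so Δφ = -377.74 / 111100 × 3600 = -12.240″.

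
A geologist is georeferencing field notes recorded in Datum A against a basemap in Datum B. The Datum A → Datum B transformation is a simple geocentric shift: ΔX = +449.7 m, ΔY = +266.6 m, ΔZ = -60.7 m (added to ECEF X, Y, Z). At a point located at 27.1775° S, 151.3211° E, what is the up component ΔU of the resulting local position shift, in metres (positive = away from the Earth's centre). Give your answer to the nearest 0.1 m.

At φ = -27.1775°, λ = 151.3211°: sin φ = -0.456749, cos φ = 0.889596, sin λ = 0.479900, cos λ = -0.877323.
ΔU = cos φ cos λ·ΔX + cos φ sin λ·ΔY + sin φ·ΔZ = (0.889596)(-0.877323)(449.7) + (0.889596)(0.479900)(266.6) + (-0.456749)(-60.7) = -209.43 m.

ΔU = -209.4 m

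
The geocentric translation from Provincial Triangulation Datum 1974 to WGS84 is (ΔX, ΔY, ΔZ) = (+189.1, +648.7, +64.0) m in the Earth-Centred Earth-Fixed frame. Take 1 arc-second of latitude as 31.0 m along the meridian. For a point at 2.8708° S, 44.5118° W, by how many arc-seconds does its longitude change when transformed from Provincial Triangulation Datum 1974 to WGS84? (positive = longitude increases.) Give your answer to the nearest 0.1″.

Δλ = 19.2″

sin φ = -0.050084, cos φ = 0.998745, sin λ = -0.701056, cos λ = 0.713106.
East component: ΔE = −sin λ·ΔX + cos λ·ΔY = −(-0.701056)(189.1) + (0.713106)(648.7) = 595.16 m.
1° of latitude spans 3600 × 31.00 = 111600 m; at latitude φ, 1° of longitude spans that × cos φ = 111459.9 m, so Δλ = 595.16 / 111459.9 × 3600 = 19.223″.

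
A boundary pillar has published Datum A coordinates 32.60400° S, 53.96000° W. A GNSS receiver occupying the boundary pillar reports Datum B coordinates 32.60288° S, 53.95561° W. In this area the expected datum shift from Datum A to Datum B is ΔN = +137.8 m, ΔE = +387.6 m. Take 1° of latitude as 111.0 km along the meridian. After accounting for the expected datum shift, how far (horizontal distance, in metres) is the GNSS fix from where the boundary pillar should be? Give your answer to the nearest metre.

Observed coordinate differences: Δφ = +0.00112°, Δλ = +0.00439°.
Converting to metres (1° lat = 111000 m, cos φ = 0.842415): observed ΔN = 124.3 m, observed ΔE = 410.5 m.
Subtracting the expected shift leaves a residual of 124.3 − (137.8) = -13.5 m north and 410.5 − (387.6) = 22.9 m east.
Residual distance = √((-13.5)² + 22.9²) = 26.6 m.

27 m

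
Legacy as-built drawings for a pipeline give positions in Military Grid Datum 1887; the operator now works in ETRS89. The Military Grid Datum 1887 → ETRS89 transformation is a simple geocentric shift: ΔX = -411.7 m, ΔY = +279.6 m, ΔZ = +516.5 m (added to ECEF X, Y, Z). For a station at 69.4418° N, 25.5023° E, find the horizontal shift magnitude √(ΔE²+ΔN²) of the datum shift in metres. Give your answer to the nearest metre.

598 m

The local east axis at (φ, λ) is (−sin λ, cos λ, 0), so ΔE = −sin(25.5023°)·(-411.7) + cos(25.5023°)·279.6 = 429.61 m.
The local north axis is (−sin φ cos λ, −sin φ sin λ, cos φ), giving ΔN = 347.923 − 112.715 + 181.373 = 416.58 m.
Horizontal magnitude = √(ΔE² + ΔN²) = √(429.61² + 416.58²) = 598.42 m.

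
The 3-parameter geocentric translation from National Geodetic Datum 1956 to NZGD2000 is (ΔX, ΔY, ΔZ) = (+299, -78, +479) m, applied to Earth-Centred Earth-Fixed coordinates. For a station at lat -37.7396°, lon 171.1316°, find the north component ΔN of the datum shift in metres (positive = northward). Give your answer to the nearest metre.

ΔN = 191 m

The local north axis is (−sin φ cos λ, −sin φ sin λ, cos φ), giving ΔN = -180.822 − 7.360 + 378.794 = 190.61 m.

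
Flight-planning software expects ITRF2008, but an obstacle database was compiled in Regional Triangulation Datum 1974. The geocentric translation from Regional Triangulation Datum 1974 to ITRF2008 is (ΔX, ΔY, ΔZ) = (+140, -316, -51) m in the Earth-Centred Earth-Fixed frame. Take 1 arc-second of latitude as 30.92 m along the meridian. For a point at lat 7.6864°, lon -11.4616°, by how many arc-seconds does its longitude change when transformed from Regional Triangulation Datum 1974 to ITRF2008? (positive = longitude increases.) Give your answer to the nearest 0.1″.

Δλ = -9.2″

sin φ = 0.133751, cos φ = 0.991015, sin λ = -0.198711, cos λ = 0.980058.
East component: ΔE = −sin λ·ΔX + cos λ·ΔY = −(-0.198711)(140) + (0.980058)(-316) = -281.88 m.
1° of latitude spans 3600 × 30.92 = 111312 m; at latitude φ, 1° of longitude spans that × cos φ = 110311.9 m, so Δλ = -281.88 / 110311.9 × 3600 = -9.199″.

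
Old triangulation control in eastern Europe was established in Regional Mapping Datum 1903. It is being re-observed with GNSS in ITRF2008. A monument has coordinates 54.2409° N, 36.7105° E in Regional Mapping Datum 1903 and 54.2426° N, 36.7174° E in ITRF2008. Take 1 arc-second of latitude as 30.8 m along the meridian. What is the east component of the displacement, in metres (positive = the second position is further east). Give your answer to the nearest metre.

ΔE = 447 m

Δφ = 54.2426° − 54.2409° = +0.0017°; Δλ = 36.7174° − 36.7105° = +0.0069°.
1° of latitude = 3600 × 30.80 = 110880 m.
ΔN = Δφ × 110880 = 188.5 m; ΔE = Δλ × 110880 × cos(54.2409°) = +0.0069 × 110880 × 0.584379 = 447.1 m.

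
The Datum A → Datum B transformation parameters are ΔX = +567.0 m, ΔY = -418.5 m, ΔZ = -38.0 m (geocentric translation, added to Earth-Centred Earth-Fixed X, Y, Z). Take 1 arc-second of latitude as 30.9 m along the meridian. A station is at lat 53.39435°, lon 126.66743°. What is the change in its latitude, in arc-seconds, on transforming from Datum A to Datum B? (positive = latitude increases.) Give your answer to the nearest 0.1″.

sin φ = 0.802759, cos φ = 0.596304, sin λ = 0.802115, cos λ = -0.597169.
North component: ΔN = −sin φ cos λ·ΔX − sin φ sin λ·ΔY + cos φ·ΔZ = −(0.802759)(-0.597169)(567.0) − (0.802759)(0.802115)(-418.5) + (0.596304)(-38.0) = 518.62 m.
1° of latitude spans 3600 × 30.90 = 111240 m, so Δφ = 518.62 / 111240 × 3600 = 16.784″.

Δφ = 16.8″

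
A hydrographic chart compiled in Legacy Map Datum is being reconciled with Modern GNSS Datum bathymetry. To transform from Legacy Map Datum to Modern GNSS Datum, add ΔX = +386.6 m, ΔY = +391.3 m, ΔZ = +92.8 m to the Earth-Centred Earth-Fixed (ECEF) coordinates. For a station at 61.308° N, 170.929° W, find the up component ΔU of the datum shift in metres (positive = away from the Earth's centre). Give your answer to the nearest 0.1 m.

The local up (radial) axis is (cos φ cos λ, cos φ sin λ, sin φ), giving ΔU = -183.286 − 29.618 + 81.405 = -131.50 m.

ΔU = -131.5 m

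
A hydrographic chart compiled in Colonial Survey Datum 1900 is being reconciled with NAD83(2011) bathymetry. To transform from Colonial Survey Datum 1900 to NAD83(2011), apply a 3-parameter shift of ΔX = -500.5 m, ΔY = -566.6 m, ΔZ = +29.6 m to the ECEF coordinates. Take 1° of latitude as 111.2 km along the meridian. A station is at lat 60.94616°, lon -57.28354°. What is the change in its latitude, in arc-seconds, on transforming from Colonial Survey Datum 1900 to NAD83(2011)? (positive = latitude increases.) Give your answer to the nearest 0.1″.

sin φ = 0.874164, cos φ = 0.485631, sin λ = -0.841356, cos λ = 0.540482.
North component: ΔN = −sin φ cos λ·ΔX − sin φ sin λ·ΔY + cos φ·ΔZ = −(0.874164)(0.540482)(-500.5) − (0.874164)(-0.841356)(-566.6) + (0.485631)(29.6) = -165.88 m.
1° of latitude spans 111200 m, so Δφ = -165.88 / 111200 × 3600 = -5.370″.

Δφ = -5.4″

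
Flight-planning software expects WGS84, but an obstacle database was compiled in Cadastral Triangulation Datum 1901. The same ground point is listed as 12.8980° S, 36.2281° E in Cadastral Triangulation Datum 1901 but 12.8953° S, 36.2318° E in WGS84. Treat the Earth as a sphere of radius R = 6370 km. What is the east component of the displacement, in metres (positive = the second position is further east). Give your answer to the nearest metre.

Δφ = -12.8953° − -12.8980° = +0.0027°; Δλ = 36.2318° − 36.2281° = +0.0037°.
1° along a meridian = πR/180 = 111177 m.
ΔN = Δφ × 111177 = 300.2 m; ΔE = Δλ × 111177 × cos(-12.8980°) = +0.0037 × 111177 × 0.974769 = 401.0 m.

ΔE = 401 m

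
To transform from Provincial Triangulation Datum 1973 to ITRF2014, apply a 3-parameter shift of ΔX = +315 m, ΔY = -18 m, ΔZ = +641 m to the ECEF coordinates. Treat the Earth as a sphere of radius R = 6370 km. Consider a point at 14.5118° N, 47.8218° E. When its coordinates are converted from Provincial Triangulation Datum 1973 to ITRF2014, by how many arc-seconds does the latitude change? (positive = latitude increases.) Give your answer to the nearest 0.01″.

Δφ = 18.49″

sin φ = 0.250579, cos φ = 0.968096, sin λ = 0.741060, cos λ = 0.671439.
North component: ΔN = −sin φ cos λ·ΔX − sin φ sin λ·ΔY + cos φ·ΔZ = −(0.250579)(0.671439)(315) − (0.250579)(0.741060)(-18) + (0.968096)(641) = 570.89 m.
1° of latitude spans πR/180 = 111177 m, so Δφ = 570.89 / 111177 × 3600 = 18.486″.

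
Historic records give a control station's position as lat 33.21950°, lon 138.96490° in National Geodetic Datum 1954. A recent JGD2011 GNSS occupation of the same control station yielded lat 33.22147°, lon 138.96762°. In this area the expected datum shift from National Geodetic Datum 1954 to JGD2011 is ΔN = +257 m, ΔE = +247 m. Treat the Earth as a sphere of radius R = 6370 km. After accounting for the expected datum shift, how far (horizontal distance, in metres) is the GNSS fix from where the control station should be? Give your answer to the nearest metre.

38 m

Observed coordinate differences: Δφ = +0.00197°, Δλ = +0.00272°.
Converting to metres (1° lat = 111177 m, cos φ = 0.836578): observed ΔN = 219.0 m, observed ΔE = 253.0 m.
Subtracting the expected shift leaves a residual of 219.0 − (257) = -38.0 m north and 253.0 − (247) = 6.0 m east.
Residual distance = √((-38.0)² + 6.0²) = 38.4 m.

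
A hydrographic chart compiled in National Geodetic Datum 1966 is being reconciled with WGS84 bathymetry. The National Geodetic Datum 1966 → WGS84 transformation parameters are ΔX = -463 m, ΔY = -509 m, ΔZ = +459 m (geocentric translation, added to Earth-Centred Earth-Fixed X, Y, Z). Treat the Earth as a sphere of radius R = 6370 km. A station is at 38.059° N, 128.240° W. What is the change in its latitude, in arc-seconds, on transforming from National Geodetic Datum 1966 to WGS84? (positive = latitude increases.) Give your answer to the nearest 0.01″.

sin φ = 0.616473, cos φ = 0.787376, sin λ = -0.785425, cos λ = -0.618957.
North component: ΔN = −sin φ cos λ·ΔX − sin φ sin λ·ΔY + cos φ·ΔZ = −(0.616473)(-0.618957)(-463) − (0.616473)(-0.785425)(-509) + (0.787376)(459) = -61.72 m.
1° of latitude spans πR/180 = 111177 m, so Δφ = -61.72 / 111177 × 3600 = -1.998″.

Δφ = -2.00″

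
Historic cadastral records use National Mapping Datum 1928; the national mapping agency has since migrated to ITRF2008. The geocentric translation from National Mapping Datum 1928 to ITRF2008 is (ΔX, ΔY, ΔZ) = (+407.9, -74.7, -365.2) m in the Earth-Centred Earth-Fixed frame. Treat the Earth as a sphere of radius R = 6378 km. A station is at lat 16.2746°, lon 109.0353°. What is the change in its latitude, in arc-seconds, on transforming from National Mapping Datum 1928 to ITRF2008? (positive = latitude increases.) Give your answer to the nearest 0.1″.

Δφ = -9.5″

sin φ = 0.280241, cos φ = 0.959930, sin λ = 0.945318, cos λ = -0.326151.
North component: ΔN = −sin φ cos λ·ΔX − sin φ sin λ·ΔY + cos φ·ΔZ = −(0.280241)(-0.326151)(407.9) − (0.280241)(0.945318)(-74.7) + (0.959930)(-365.2) = -293.49 m.
1° of latitude spans πR/180 = 111317 m, so Δφ = -293.49 / 111317 × 3600 = -9.492″.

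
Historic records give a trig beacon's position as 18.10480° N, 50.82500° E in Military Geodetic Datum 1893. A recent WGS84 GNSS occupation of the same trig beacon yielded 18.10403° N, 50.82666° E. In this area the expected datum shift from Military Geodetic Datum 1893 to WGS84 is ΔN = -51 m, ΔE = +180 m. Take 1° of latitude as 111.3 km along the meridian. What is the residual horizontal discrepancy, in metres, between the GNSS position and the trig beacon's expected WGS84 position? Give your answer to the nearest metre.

Observed coordinate differences: Δφ = -0.00077°, Δλ = +0.00166°.
Converting to metres (1° lat = 111300 m, cos φ = 0.950490): observed ΔN = -85.7 m, observed ΔE = 175.6 m.
Subtracting the expected shift leaves a residual of -85.7 − (-51) = -34.7 m north and 175.6 − (180) = -4.4 m east.
Residual distance = √((-34.7)² + (-4.4)²) = 35.0 m.

35 m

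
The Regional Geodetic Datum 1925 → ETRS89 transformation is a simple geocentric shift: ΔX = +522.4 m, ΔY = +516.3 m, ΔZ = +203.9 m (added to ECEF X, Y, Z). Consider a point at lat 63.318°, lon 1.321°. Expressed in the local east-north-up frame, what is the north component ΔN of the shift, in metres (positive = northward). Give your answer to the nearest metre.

At φ = 63.318°, λ = 1.321°: sin φ = 0.893513, cos φ = 0.449038, sin λ = 0.023054, cos λ = 0.999734.
ΔN = −sin φ cos λ·ΔX − sin φ sin λ·ΔY + cos φ·ΔZ = −(0.893513)(0.999734)(522.4) − (0.893513)(0.023054)(516.3) + (0.449038)(203.9) = -385.72 m.

ΔN = -386 m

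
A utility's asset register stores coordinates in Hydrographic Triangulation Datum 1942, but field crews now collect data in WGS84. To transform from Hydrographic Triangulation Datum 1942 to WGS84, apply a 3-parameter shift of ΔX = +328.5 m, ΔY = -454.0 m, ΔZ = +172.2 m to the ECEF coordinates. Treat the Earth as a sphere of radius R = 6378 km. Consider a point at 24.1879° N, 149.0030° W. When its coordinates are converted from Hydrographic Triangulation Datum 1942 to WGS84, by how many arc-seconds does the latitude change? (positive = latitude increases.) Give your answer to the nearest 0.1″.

sin φ = 0.409730, cos φ = 0.912207, sin λ = -0.514993, cos λ = -0.857194.
North component: ΔN = −sin φ cos λ·ΔX − sin φ sin λ·ΔY + cos φ·ΔZ = −(0.409730)(-0.857194)(328.5) − (0.409730)(-0.514993)(-454.0) + (0.912207)(172.2) = 176.66 m.
1° of latitude spans πR/180 = 111317 m, so Δφ = 176.66 / 111317 × 3600 = 5.713″.

Δφ = 5.7″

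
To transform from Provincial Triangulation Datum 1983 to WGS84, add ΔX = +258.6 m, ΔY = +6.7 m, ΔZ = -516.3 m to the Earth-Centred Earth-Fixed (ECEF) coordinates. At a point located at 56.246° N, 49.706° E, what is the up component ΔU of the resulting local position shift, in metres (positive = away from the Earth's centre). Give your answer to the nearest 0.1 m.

At φ = 56.246°, λ = 49.706°: sin φ = 0.831431, cos φ = 0.555628, sin λ = 0.762736, cos λ = 0.646710.
ΔU = cos φ cos λ·ΔX + cos φ sin λ·ΔY + sin φ·ΔZ = (0.555628)(0.646710)(258.6) + (0.555628)(0.762736)(6.7) + (0.831431)(-516.3) = -333.51 m.

ΔU = -333.5 m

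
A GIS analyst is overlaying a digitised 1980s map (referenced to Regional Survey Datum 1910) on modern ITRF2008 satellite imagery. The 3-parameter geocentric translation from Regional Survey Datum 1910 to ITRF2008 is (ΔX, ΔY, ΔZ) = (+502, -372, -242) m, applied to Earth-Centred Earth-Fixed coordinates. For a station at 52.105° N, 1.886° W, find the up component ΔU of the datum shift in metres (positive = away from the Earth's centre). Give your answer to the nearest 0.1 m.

The local up (radial) axis is (cos φ cos λ, cos φ sin λ, sin φ), giving ΔU = 308.170 + 7.520 − 190.971 = 124.72 m.

ΔU = 124.7 m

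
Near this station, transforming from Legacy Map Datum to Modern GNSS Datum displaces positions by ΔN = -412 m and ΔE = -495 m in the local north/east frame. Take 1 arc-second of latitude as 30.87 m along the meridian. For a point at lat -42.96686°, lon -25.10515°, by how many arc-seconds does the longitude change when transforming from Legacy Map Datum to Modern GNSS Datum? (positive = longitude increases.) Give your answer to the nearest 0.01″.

Δλ = -21.91″

At latitude -42.96686°, cos φ = 0.731748.
1″ of longitude at this latitude = 30.87 × cos φ = 22.5891 m, so Δλ = -495.0 / 22.5891 = -21.913″.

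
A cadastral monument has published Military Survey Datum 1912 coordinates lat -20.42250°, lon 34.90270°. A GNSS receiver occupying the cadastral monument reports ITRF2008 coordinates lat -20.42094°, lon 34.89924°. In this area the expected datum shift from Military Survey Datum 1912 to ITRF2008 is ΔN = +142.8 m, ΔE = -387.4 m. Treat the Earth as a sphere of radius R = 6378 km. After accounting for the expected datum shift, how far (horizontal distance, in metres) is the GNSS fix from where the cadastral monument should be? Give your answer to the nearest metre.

41 m

Observed coordinate differences: Δφ = +0.00156°, Δλ = -0.00346°.
Converting to metres (1° lat = 111317 m, cos φ = 0.937145): observed ΔN = 173.7 m, observed ΔE = -360.9 m.
Subtracting the expected shift leaves a residual of 173.7 − (142.8) = 30.9 m north and -360.9 − (-387.4) = 26.5 m east.
Residual distance = √(30.9² + 26.5²) = 40.6 m.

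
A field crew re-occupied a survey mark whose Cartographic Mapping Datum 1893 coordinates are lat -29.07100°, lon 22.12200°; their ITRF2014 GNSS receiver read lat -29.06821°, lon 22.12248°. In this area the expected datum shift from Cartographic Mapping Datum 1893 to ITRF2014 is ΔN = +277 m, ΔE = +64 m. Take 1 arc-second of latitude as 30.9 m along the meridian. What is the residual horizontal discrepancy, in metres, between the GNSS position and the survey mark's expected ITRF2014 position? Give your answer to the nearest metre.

38 m

Observed coordinate differences: Δφ = +0.00279°, Δλ = +0.00048°.
Converting to metres (1° lat = 111240 m, cos φ = 0.874018): observed ΔN = 310.4 m, observed ΔE = 46.7 m.
Subtracting the expected shift leaves a residual of 310.4 − (277) = 33.4 m north and 46.7 − (64) = -17.3 m east.
Residual distance = √(33.4² + (-17.3)²) = 37.6 m.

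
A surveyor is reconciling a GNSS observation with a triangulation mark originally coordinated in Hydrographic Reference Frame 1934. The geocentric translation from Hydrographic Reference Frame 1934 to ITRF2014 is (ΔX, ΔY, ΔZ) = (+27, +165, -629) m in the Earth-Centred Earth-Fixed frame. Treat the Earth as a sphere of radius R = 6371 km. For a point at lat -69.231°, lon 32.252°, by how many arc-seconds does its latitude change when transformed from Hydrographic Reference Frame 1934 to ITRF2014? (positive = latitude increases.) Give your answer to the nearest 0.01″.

Δφ = -3.86″

sin φ = -0.935018, cos φ = 0.354601, sin λ = 0.533644, cos λ = 0.845709.
North component: ΔN = −sin φ cos λ·ΔX − sin φ sin λ·ΔY + cos φ·ΔZ = −(-0.935018)(0.845709)(27) − (-0.935018)(0.533644)(165) + (0.354601)(-629) = -119.36 m.
1° of latitude spans πR/180 = 111195 m, so Δφ = -119.36 / 111195 × 3600 = -3.864″.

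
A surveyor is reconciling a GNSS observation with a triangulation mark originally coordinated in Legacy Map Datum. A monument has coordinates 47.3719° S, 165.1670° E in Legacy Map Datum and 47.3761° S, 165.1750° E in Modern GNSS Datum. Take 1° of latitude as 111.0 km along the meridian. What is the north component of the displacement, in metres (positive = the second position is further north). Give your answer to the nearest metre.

ΔN = -466 m

Δφ = -47.3761° − -47.3719° = -0.0042°; Δλ = 165.1750° − 165.1670° = +0.0080°.
ΔN = Δφ × 111000 = -466.2 m; ΔE = Δλ × 111000 × cos(-47.3719°) = +0.0080 × 111000 × 0.677237 = 601.4 m.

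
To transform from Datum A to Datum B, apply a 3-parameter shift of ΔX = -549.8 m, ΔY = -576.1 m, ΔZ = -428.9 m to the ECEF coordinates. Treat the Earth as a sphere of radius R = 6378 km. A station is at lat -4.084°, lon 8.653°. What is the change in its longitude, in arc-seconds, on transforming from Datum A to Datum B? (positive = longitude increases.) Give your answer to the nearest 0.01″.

sin φ = -0.071219, cos φ = 0.997461, sin λ = 0.150450, cos λ = 0.988618.
East component: ΔE = −sin λ·ΔX + cos λ·ΔY = −(0.150450)(-549.8) + (0.988618)(-576.1) = -486.83 m.
1° of latitude spans πR/180 = 111317 m; at latitude φ, 1° of longitude spans that × cos φ = 111034.4 m, so Δλ = -486.83 / 111034.4 × 3600 = -15.784″.

Δλ = -15.78″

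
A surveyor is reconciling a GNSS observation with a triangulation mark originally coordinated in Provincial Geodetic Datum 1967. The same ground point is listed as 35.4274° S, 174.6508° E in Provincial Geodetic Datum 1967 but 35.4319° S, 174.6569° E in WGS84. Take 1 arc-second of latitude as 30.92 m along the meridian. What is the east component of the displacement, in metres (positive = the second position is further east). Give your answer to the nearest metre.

ΔE = 553 m

Δφ = -35.4319° − -35.4274° = -0.0045°; Δλ = 174.6569° − 174.6508° = +0.0061°.
1° of latitude = 3600 × 30.92 = 111312 m.
ΔN = Δφ × 111312 = -500.9 m; ΔE = Δλ × 111312 × cos(-35.4274°) = +0.0061 × 111312 × 0.814851 = 553.3 m.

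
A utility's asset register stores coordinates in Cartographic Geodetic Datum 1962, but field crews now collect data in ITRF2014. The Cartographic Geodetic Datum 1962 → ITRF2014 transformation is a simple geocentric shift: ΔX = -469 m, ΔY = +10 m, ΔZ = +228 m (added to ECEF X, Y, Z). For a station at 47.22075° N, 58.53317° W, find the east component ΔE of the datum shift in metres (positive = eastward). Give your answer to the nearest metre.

At φ = 47.22075°, λ = -58.53317°: sin φ = 0.733976, cos φ = 0.679176, sin λ = -0.852943, cos λ = 0.522005.
ΔE = −sin λ·ΔX + cos λ·ΔY = −(-0.852943)·(-469) + (0.522005)·(10) = -394.81 m.

ΔE = -395 m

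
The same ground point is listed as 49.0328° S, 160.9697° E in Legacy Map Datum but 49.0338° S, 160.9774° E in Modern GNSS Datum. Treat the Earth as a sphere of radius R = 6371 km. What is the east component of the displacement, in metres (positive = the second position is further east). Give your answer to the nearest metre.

Δφ = -49.0338° − -49.0328° = -0.0010°; Δλ = 160.9774° − 160.9697° = +0.0077°.
1° along a meridian = πR/180 = 111195 m.
ΔN = Δφ × 111195 = -111.2 m; ΔE = Δλ × 111195 × cos(-49.0328°) = +0.0077 × 111195 × 0.655627 = 561.3 m.

ΔE = 561 m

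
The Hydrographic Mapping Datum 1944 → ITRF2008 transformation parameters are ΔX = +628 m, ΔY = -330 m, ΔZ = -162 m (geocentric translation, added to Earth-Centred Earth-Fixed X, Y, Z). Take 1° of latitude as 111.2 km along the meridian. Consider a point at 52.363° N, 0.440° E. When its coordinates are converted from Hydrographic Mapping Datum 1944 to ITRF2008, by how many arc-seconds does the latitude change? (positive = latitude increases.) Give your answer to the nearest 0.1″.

sin φ = 0.791895, cos φ = 0.610657, sin λ = 0.007679, cos λ = 0.999971.
North component: ΔN = −sin φ cos λ·ΔX − sin φ sin λ·ΔY + cos φ·ΔZ = −(0.791895)(0.999971)(628) − (0.791895)(0.007679)(-330) + (0.610657)(-162) = -594.22 m.
1° of latitude spans 111200 m, so Δφ = -594.22 / 111200 × 3600 = -19.237″.

Δφ = -19.2″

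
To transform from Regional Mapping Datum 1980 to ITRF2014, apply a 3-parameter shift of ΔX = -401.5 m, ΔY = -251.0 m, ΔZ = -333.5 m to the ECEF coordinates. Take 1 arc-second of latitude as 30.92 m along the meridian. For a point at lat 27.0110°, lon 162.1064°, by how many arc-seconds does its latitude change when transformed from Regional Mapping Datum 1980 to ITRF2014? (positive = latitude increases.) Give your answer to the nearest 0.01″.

sin φ = 0.454162, cos φ = 0.890919, sin λ = 0.307250, cos λ = -0.951629.
North component: ΔN = −sin φ cos λ·ΔX − sin φ sin λ·ΔY + cos φ·ΔZ = −(0.454162)(-0.951629)(-401.5) − (0.454162)(0.307250)(-251.0) + (0.890919)(-333.5) = -435.62 m.
1° of latitude spans 3600 × 30.92 = 111312 m, so Δφ = -435.62 / 111312 × 3600 = -14.089″.

Δφ = -14.09″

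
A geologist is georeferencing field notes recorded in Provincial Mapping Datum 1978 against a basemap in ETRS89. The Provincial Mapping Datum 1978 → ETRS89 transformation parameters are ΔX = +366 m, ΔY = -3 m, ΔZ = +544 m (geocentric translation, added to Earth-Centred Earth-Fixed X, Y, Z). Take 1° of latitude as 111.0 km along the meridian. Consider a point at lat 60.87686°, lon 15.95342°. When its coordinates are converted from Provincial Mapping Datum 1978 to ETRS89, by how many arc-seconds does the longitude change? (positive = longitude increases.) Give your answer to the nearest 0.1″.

sin φ = 0.873576, cos φ = 0.486688, sin λ = 0.274856, cos λ = 0.961485.
East component: ΔE = −sin λ·ΔX + cos λ·ΔY = −(0.274856)(366) + (0.961485)(-3) = -103.48 m.
1° of latitude spans 111000 m; at latitude φ, 1° of longitude spans that × cos φ = 54022.4 m, so Δλ = -103.48 / 54022.4 × 3600 = -6.896″.

Δλ = -6.9″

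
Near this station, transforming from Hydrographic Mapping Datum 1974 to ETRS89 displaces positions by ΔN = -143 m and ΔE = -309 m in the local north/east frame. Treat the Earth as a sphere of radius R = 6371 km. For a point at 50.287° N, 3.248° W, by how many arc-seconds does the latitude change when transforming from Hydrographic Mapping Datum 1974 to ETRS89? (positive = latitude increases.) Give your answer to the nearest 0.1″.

On a sphere of radius R, 1 rad of latitude = R, so Δφ = ΔN / R = -143.0 / 6371000 = -2.2445e-05 rad = -4.630″.

Δφ = -4.6″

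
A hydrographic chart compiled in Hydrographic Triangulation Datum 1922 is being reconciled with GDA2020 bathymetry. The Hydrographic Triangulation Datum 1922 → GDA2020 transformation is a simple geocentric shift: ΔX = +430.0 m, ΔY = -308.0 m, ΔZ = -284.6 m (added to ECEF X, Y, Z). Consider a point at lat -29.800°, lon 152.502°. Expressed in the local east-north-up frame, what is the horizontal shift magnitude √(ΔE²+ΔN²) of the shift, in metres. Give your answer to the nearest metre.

513 m

The local east axis at (φ, λ) is (−sin λ, cos λ, 0), so ΔE = −sin(152.502°)·430.0 + cos(152.502°)·(-308.0) = 74.67 m.
The local north axis is (−sin φ cos λ, −sin φ sin λ, cos φ), giving ΔN = -189.557 − 70.674 − 246.966 = -507.20 m.
Horizontal magnitude = √(ΔE² + ΔN²) = √(74.67² + (-507.20)²) = 512.66 m.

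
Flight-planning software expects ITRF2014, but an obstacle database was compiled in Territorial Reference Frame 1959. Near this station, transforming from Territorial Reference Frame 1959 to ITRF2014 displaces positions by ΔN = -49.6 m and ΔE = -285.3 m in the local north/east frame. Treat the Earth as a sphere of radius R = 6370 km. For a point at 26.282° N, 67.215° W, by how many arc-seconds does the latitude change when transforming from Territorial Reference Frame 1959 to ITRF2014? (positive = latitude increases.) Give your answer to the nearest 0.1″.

On a sphere of radius R, 1 rad of latitude = R, so Δφ = ΔN / R = -49.6 / 6370000 = -7.7865e-06 rad = -1.606″.

Δφ = -1.6″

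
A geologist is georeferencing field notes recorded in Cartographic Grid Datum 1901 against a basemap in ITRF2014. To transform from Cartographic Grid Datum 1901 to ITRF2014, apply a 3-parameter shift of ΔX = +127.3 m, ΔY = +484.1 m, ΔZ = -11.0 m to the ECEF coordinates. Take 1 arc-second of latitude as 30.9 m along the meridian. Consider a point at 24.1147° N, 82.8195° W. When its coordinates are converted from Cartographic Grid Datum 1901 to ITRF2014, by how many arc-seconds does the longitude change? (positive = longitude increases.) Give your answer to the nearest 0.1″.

Δλ = 6.6″

sin φ = 0.408565, cos φ = 0.912729, sin λ = -0.992157, cos λ = 0.124996.
East component: ΔE = −sin λ·ΔX + cos λ·ΔY = −(-0.992157)(127.3) + (0.124996)(484.1) = 186.81 m.
1° of latitude spans 3600 × 30.90 = 111240 m; at latitude φ, 1° of longitude spans that × cos φ = 101532.0 m, so Δλ = 186.81 / 101532.0 × 3600 = 6.624″.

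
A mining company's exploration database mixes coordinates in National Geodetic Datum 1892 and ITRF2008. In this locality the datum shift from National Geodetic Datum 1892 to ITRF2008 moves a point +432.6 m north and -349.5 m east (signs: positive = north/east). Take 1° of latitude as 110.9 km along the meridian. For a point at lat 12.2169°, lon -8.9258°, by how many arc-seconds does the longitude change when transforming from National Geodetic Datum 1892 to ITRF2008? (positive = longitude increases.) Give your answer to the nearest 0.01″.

At latitude 12.2169°, cos φ = 0.977354.
1° of longitude at this latitude = 110.9 × cos φ = 108.39 km, so Δλ = -349.5 / 108388.5 = -0.0032245° = -11.608″.

Δλ = -11.61″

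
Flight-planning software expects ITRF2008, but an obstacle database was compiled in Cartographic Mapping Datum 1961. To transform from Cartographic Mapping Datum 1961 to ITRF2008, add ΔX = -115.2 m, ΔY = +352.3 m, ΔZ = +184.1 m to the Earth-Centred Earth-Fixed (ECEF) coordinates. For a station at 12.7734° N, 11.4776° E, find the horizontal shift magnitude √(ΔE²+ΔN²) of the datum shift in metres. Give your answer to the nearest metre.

At φ = 12.7734°, λ = 11.4776°: sin φ = 0.221096, cos φ = 0.975252, sin λ = 0.198985, cos λ = 0.980003.
ΔE = −sin λ·ΔX + cos λ·ΔY = −(0.198985)·(-115.2) + (0.980003)·(352.3) = 368.18 m.
ΔN = −sin φ cos λ·ΔX − sin φ sin λ·ΔY + cos φ·ΔZ = −(0.221096)(0.980003)(-115.2) − (0.221096)(0.198985)(352.3) + (0.975252)(184.1) = 189.01 m.
Horizontal magnitude = √(ΔE² + ΔN²) = √(368.18² + 189.01²) = 413.86 m.

414 m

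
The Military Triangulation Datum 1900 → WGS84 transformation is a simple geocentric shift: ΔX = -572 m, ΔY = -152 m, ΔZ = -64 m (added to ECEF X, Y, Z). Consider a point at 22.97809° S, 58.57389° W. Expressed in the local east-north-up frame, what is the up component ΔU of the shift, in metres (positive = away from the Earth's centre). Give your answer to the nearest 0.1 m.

ΔU = -130.2 m

At φ = -22.97809°, λ = -58.57389°: sin φ = -0.390379, cos φ = 0.920654, sin λ = -0.853313, cos λ = 0.521399.
ΔU = cos φ cos λ·ΔX + cos φ sin λ·ΔY + sin φ·ΔZ = (0.920654)(0.521399)(-572) + (0.920654)(-0.853313)(-152) + (-0.390379)(-64) = -130.18 m.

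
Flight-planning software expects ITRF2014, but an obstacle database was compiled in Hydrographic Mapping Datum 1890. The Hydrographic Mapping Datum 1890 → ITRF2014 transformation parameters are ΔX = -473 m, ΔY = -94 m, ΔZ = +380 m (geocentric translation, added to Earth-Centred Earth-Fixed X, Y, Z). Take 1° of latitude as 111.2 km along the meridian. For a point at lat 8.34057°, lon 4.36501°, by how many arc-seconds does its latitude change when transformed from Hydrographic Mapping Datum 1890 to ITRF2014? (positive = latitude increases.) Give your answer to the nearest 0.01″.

sin φ = 0.145057, cos φ = 0.989423, sin λ = 0.076110, cos λ = 0.997099.
North component: ΔN = −sin φ cos λ·ΔX − sin φ sin λ·ΔY + cos φ·ΔZ = −(0.145057)(0.997099)(-473) − (0.145057)(0.076110)(-94) + (0.989423)(380) = 445.43 m.
1° of latitude spans 111200 m, so Δφ = 445.43 / 111200 × 3600 = 14.420″.

Δφ = 14.42″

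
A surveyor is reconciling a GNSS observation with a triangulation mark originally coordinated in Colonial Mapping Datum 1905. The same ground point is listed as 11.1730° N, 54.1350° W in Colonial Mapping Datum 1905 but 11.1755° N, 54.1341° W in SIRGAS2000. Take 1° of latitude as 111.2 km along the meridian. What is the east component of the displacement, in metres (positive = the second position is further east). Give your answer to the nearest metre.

ΔE = 98 m

Δφ = 11.1755° − 11.1730° = +0.0025°; Δλ = -54.1341° − -54.1350° = +0.0009°.
ΔN = Δφ × 111200 = 278.0 m; ΔE = Δλ × 111200 × cos(11.1730°) = +0.0009 × 111200 × 0.981047 = 98.2 m.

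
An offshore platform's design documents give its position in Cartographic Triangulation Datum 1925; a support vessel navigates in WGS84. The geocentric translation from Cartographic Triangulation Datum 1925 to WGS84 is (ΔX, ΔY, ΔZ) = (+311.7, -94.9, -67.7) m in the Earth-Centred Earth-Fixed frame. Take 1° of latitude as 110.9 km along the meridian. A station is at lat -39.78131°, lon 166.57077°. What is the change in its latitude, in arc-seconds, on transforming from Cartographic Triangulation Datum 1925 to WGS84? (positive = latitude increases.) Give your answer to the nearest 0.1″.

sin φ = -0.639859, cos φ = 0.768492, sin λ = 0.232244, cos λ = -0.972658.
North component: ΔN = −sin φ cos λ·ΔX − sin φ sin λ·ΔY + cos φ·ΔZ = −(-0.639859)(-0.972658)(311.7) − (-0.639859)(0.232244)(-94.9) + (0.768492)(-67.7) = -260.12 m.
1° of latitude spans 110900 m, so Δφ = -260.12 / 110900 × 3600 = -8.444″.

Δφ = -8.4″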